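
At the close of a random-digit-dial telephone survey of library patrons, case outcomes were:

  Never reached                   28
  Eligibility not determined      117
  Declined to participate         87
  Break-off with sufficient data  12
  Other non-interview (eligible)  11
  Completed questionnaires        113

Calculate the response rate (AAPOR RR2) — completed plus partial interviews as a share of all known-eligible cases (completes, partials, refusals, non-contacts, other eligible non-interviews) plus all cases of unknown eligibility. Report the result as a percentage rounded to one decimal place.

Numerator → 113 + 12 = 125
Denominator → 113 + 12 + 87 + 28 + 11 + 117 = 368
RR2 = 125 / 368 = 0.3397

34.0%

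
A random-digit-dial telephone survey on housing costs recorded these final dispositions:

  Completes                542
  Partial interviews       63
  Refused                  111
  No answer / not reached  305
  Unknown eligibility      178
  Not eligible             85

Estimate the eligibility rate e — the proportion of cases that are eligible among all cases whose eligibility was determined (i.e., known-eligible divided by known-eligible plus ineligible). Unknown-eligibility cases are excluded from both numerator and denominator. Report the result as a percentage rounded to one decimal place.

92.3%

Known eligible = 542 + 63 + 111 + 305 = 1021
e = 1021 / (1021 + 85) = 1021 / 1106 = 0.9231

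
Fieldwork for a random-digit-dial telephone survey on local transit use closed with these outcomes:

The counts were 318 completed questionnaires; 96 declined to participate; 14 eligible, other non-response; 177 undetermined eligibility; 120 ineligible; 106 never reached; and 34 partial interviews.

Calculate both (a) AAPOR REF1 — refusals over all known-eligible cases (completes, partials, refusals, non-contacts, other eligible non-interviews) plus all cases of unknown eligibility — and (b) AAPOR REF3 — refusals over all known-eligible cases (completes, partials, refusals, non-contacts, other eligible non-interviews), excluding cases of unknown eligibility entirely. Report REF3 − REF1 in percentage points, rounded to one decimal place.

4.0

Numerator: 96
Base: 318 + 34 + 96 + 106 + 14 + 177 = 745
REF1 = 96 / 745 = 0.1289
Base: 318 + 34 + 96 + 106 + 14 = 568
REF3 = 96 / 568 = 0.1690
Difference = 16.90 − 12.89 = 4.01 percentage points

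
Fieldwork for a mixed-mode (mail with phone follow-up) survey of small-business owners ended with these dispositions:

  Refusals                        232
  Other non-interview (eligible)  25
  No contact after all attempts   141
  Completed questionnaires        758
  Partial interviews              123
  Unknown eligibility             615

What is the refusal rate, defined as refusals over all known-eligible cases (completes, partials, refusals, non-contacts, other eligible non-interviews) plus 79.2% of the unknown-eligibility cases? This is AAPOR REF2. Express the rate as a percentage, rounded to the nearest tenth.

Num = 232
Determined eligible = 758 + 123 + 232 + 141 + 25 = 1279
e × U = 0.7920 × 615 = 487.08
Base = 1279 + 487.08 = 1766.08
REF2 = 232 / 1766.08 = 0.1314

13.1%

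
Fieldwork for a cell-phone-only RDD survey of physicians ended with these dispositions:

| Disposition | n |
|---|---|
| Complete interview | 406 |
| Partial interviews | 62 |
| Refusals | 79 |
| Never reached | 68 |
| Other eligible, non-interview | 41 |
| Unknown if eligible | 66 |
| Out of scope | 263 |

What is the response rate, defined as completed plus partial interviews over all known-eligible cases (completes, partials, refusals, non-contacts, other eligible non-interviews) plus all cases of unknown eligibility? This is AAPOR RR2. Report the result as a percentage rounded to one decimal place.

Numerator = 406 + 62 = 468
Denom = 406 + 62 + 79 + 68 + 41 + 66 = 722
RR2 = 468 / 722 = 0.6482

64.8%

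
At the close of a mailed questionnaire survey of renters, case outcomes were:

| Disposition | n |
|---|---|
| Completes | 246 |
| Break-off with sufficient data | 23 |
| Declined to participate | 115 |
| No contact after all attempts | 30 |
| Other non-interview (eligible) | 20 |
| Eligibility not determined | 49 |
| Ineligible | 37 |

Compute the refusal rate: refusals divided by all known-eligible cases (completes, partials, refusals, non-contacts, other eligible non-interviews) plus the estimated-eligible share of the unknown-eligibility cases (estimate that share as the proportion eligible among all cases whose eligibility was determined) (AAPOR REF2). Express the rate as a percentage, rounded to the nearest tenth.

Numerator: 115
Eligible (known): 246 + 23 + 115 + 30 + 20 = 434
e = 434 / (434 + 37) = 434 / 471 = 0.9214
Estimated eligible among unknowns: 0.9214 × 49 = 45.15
Base: 434 + 45.15 = 479.15
REF2 = 115 / 479.15 = 0.2400

24.0%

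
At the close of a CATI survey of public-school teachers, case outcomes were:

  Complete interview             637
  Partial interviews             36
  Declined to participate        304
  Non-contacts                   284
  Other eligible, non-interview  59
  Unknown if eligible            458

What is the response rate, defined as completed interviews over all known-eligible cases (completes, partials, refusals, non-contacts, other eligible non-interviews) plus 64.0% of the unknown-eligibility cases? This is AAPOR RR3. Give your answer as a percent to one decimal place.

39.5%

Num → 637
Known eligible → 637 + 36 + 304 + 284 + 59 = 1320
Eligible share of unknowns → 0.6400 × 458 = 293.12
Denominator → 1320 + 293.12 = 1613.12
RR3 = 637 / 1613.12 = 0.3949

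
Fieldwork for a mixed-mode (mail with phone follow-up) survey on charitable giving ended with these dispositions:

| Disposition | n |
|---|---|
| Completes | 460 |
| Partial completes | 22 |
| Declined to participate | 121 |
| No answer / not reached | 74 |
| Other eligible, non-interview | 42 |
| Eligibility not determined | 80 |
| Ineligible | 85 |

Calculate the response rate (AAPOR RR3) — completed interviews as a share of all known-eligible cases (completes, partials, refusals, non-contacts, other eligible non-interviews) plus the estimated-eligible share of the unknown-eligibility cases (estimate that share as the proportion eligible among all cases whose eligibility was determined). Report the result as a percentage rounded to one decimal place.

Num → 460
Known eligible → 460 + 22 + 121 + 74 + 42 = 719
e = 719 / (719 + 85) = 719 / 804 = 0.8943
e × U → 0.8943 × 80 = 71.54
Denominator → 719 + 71.54 = 790.54
RR3 = 460 / 790.54 = 0.5819

58.2%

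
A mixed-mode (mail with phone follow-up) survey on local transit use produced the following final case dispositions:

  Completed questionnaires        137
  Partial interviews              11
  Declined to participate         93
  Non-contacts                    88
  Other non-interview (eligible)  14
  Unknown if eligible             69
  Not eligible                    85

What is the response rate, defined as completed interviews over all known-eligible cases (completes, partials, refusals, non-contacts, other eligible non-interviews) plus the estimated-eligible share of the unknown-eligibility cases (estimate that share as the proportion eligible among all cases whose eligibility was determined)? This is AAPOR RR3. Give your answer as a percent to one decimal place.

Top → 137
Known eligible → 137 + 11 + 93 + 88 + 14 = 343
e = 343 / (343 + 85) = 343 / 428 = 0.8014
Estimated eligible among unknowns → 0.8014 × 69 = 55.30
Base → 343 + 55.30 = 398.30
RR3 = 137 / 398.30 = 0.3440

34.4%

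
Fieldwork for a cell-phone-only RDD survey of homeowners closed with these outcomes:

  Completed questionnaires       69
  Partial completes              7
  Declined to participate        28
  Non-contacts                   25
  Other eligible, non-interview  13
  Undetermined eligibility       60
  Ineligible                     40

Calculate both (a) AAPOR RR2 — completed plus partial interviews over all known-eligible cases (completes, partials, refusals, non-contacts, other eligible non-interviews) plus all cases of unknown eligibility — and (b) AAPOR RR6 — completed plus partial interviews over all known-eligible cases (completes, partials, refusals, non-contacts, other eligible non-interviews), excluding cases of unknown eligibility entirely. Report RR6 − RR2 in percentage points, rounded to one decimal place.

15.9

Numerator → 69 + 7 = 76
Denominator → 69 + 7 + 28 + 25 + 13 + 60 = 202
RR2 = 76 / 202 = 0.3762
Denominator → 69 + 7 + 28 + 25 + 13 = 142
RR6 = 76 / 142 = 0.5352
Difference = 53.52 − 37.62 = 15.90 percentage points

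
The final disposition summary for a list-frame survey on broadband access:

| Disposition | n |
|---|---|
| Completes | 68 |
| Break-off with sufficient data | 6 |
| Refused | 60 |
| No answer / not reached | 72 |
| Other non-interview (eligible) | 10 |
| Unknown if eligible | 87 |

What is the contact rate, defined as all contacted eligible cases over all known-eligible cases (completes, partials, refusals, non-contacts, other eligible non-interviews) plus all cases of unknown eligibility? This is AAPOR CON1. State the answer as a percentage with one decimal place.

47.5%

Top: 68 + 6 + 60 + 10 = 144
Denominator: 68 + 6 + 60 + 72 + 10 + 87 = 303
CON1 = 144 / 303 = 0.4752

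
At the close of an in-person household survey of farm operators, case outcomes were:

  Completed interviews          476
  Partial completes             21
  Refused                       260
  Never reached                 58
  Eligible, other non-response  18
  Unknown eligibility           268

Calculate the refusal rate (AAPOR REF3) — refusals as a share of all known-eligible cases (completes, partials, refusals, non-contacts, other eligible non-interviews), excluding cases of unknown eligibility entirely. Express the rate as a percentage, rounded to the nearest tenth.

31.2%

Top → 260
Denominator → 476 + 21 + 260 + 58 + 18 = 833
REF3 = 260 / 833 = 0.3121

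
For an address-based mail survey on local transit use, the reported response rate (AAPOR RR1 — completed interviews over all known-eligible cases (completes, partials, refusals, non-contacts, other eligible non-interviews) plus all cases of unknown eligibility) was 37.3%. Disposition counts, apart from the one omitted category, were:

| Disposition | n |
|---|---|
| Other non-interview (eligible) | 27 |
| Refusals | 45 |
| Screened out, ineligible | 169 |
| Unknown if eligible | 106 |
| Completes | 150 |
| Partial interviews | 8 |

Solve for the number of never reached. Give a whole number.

RR1 = 150 / D = 0.373
D = 150 / 0.373 = 402.1
Remaining denominator categories sum to 336
never reached = 402.1 − 336 ≈ 66

66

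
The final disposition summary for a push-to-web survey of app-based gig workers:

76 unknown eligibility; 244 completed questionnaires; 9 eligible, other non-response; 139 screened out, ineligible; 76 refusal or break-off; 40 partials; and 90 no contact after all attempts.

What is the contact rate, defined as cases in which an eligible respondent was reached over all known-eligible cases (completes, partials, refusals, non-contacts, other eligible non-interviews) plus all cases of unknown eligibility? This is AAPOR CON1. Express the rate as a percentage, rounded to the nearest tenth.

69.0%

Numerator = 244 + 40 + 76 + 9 = 369
Base = 244 + 40 + 76 + 90 + 9 + 76 = 535
CON1 = 369 / 535 = 0.6897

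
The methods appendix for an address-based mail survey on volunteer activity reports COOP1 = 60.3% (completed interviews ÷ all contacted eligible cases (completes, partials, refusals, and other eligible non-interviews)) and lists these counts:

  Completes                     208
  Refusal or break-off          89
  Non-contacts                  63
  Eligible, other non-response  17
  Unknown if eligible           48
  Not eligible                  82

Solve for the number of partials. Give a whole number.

31

COOP1 = 208 / D = 0.603
D = 208 / 0.603 = 344.9
Other denominator terms total 314
partials = 344.9 − 314 ≈ 31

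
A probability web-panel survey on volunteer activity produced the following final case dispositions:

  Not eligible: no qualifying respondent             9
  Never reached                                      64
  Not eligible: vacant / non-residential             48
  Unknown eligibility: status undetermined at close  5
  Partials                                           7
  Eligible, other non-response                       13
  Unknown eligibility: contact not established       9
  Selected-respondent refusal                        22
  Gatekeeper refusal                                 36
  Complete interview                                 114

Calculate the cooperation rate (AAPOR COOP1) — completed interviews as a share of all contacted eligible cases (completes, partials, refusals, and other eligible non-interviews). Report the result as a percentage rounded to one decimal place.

Declined to participate = 36 + 22 = 58
Undetermined eligibility = 9 + 5 = 14
Ineligible = 9 + 48 = 57
Numerator = 114
Denom = 114 + 7 + 58 + 13 = 192
COOP1 = 114 / 192 = 0.5938

59.4%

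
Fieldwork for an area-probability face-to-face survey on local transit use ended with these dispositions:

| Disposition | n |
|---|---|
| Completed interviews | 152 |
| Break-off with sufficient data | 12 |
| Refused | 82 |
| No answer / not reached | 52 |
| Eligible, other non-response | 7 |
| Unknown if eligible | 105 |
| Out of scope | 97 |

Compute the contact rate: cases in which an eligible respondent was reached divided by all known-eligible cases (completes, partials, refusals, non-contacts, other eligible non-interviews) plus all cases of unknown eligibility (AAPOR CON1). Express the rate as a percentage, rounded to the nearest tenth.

Numerator → 152 + 12 + 82 + 7 = 253
Denominator → 152 + 12 + 82 + 52 + 7 + 105 = 410
CON1 = 253 / 410 = 0.6171

61.7%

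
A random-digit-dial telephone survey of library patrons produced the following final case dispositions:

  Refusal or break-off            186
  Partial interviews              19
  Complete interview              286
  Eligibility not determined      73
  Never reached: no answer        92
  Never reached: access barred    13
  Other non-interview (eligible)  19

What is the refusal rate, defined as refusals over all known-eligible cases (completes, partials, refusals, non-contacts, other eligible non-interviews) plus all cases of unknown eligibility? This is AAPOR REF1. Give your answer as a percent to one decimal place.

27.0%

Non-contacts = 92 + 13 = 105
Num: 186
Denom: 286 + 19 + 186 + 105 + 19 + 73 = 688
REF1 = 186 / 688 = 0.2703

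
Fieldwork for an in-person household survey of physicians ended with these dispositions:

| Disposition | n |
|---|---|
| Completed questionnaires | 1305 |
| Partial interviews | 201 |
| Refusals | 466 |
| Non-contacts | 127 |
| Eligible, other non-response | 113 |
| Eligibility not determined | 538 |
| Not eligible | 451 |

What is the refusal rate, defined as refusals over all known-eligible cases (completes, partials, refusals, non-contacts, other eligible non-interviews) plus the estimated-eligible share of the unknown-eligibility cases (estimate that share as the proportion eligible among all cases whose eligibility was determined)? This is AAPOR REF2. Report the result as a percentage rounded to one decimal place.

17.5%

Num = 466
Known eligible = 1305 + 201 + 466 + 127 + 113 = 2212
e = 2212 / (2212 + 451) = 2212 / 2663 = 0.8306
Estimated eligible among unknowns = 0.8306 × 538 = 446.86
Base = 2212 + 446.86 = 2658.86
REF2 = 466 / 2658.86 = 0.1753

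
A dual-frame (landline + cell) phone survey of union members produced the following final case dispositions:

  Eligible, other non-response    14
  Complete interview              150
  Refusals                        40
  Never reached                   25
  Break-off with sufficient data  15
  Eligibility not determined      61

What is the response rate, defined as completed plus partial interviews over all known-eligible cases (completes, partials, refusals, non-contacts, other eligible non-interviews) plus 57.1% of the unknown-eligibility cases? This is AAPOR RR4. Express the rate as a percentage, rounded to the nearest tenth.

Numerator = 150 + 15 = 165
Determined eligible = 150 + 15 + 40 + 25 + 14 = 244
e × U = 0.5710 × 61 = 34.83
Base = 244 + 34.83 = 278.83
RR4 = 165 / 278.83 = 0.5918

59.2%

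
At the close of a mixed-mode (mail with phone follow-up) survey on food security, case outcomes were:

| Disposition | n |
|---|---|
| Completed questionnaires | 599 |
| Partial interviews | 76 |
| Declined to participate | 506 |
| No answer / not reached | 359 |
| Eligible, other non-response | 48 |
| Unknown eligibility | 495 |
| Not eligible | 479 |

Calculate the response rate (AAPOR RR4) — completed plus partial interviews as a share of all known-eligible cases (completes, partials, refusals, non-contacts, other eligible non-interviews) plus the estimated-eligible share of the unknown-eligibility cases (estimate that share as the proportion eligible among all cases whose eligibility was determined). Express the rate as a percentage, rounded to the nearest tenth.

Num → 599 + 76 = 675
Determined eligible → 599 + 76 + 506 + 359 + 48 = 1588
e = 1588 / (1588 + 479) = 1588 / 2067 = 0.7683
Eligible share of unknowns → 0.7683 × 495 = 380.31
Denominator → 1588 + 380.31 = 1968.31
RR4 = 675 / 1968.31 = 0.3429

34.3%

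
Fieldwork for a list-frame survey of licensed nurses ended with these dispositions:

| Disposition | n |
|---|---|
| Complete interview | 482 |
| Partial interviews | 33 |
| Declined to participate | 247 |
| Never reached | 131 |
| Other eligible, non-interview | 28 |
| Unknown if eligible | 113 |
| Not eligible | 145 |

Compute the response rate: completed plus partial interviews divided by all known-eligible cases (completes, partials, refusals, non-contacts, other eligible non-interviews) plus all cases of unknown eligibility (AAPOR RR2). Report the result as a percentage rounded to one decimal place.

49.8%

Top = 482 + 33 = 515
Base = 482 + 33 + 247 + 131 + 28 + 113 = 1034
RR2 = 515 / 1034 = 0.4981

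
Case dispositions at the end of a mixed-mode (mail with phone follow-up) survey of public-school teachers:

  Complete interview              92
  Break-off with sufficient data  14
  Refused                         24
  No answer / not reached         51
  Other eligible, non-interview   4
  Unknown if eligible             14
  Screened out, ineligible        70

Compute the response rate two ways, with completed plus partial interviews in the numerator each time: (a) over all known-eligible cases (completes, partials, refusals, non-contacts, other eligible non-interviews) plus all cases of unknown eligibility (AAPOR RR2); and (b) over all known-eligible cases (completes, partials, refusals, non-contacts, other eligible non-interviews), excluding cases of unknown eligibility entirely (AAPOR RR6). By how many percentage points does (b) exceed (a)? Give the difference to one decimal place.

Top → 92 + 14 = 106
Denom → 92 + 14 + 24 + 51 + 4 + 14 = 199
RR2 = 106 / 199 = 0.5327
Denom → 92 + 14 + 24 + 51 + 4 = 185
RR6 = 106 / 185 = 0.5730
Difference = 57.30 − 53.27 = 4.03 percentage points

4.0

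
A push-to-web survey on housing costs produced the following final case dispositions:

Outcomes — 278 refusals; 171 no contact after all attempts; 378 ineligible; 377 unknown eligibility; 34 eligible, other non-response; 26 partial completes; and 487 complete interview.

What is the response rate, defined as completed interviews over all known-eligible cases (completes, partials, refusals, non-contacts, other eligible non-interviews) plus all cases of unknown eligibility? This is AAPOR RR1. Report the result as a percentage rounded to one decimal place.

Num = 487
Base = 487 + 26 + 278 + 171 + 34 + 377 = 1373
RR1 = 487 / 1373 = 0.3547

35.5%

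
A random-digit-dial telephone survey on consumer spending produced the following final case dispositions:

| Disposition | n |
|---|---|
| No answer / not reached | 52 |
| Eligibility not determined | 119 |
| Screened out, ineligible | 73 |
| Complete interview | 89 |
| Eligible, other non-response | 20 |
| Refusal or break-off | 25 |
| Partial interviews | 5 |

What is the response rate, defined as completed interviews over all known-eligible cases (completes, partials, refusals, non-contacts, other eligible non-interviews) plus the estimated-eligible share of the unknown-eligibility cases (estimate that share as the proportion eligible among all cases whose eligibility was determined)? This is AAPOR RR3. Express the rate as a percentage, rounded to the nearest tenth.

32.1%

Numerator: 89
Determined eligible: 89 + 5 + 25 + 52 + 20 = 191
e = 191 / (191 + 73) = 191 / 264 = 0.7235
Eligible share of unknowns: 0.7235 × 119 = 86.10
Denominator: 191 + 86.10 = 277.10
RR3 = 89 / 277.10 = 0.3212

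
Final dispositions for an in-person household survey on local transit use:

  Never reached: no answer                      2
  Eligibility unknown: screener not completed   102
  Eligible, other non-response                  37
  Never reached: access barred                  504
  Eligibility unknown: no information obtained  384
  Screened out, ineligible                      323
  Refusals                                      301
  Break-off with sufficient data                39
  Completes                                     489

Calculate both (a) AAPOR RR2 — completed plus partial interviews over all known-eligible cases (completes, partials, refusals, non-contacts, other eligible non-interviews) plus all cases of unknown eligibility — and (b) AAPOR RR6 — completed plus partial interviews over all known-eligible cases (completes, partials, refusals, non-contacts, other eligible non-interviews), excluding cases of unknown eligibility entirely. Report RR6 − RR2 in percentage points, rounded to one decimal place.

10.1

Never reached = 2 + 504 = 506
Unknown eligibility = 102 + 384 = 486
Num = 489 + 39 = 528
Denom = 489 + 39 + 301 + 506 + 37 + 486 = 1858
RR2 = 528 / 1858 = 0.2842
Denom = 489 + 39 + 301 + 506 + 37 = 1372
RR6 = 528 / 1372 = 0.3848
Difference = 38.48 − 28.42 = 10.06 percentage points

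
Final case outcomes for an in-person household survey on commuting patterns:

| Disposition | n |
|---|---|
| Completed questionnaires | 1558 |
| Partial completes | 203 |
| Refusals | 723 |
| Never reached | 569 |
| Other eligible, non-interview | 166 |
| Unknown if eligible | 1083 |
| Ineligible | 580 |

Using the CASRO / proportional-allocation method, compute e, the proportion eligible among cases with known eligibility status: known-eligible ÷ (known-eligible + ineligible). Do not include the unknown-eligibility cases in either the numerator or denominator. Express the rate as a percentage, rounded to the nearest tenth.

84.7%

Eligible (known) = 1558 + 203 + 723 + 569 + 166 = 3219
e = 3219 / (3219 + 580) = 3219 / 3799 = 0.8473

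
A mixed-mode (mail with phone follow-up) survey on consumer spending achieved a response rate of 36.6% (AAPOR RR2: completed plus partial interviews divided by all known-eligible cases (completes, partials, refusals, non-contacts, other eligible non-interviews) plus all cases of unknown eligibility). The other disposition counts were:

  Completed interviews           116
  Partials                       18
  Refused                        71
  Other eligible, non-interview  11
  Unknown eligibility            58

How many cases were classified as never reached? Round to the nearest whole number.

Numerator = 116 + 18 = 134
RR2 = 134 / D = 0.366
D = 134 / 0.366 = 366.1
Other denominator terms total 274
never reached = 366.1 − 274 ≈ 92

92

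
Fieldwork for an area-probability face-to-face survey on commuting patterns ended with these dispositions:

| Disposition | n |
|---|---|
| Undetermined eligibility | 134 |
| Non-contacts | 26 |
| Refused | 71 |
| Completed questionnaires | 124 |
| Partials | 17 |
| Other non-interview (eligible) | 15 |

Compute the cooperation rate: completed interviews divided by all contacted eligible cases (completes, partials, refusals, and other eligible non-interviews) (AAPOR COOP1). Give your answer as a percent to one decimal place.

Num → 124
Base → 124 + 17 + 71 + 15 = 227
COOP1 = 124 / 227 = 0.5463

54.6%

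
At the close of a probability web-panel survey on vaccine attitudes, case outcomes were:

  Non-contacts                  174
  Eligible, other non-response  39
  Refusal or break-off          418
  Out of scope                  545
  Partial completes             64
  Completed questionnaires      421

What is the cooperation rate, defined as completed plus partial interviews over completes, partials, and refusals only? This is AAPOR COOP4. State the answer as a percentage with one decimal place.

53.7%

Top: 421 + 64 = 485
Base: 421 + 64 + 418 = 903
COOP4 = 485 / 903 = 0.5371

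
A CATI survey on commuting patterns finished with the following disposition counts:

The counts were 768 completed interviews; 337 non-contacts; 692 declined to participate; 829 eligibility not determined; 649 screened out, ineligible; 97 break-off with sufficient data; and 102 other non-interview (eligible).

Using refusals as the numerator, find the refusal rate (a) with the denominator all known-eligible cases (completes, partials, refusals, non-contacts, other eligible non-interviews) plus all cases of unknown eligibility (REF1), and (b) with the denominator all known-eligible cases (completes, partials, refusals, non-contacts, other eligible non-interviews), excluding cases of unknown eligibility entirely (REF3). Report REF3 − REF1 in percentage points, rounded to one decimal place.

10.2

Numerator: 692
Denom: 768 + 97 + 692 + 337 + 102 + 829 = 2825
REF1 = 692 / 2825 = 0.2450
Denom: 768 + 97 + 692 + 337 + 102 = 1996
REF3 = 692 / 1996 = 0.3467
Difference = 34.67 − 24.50 = 10.17 percentage points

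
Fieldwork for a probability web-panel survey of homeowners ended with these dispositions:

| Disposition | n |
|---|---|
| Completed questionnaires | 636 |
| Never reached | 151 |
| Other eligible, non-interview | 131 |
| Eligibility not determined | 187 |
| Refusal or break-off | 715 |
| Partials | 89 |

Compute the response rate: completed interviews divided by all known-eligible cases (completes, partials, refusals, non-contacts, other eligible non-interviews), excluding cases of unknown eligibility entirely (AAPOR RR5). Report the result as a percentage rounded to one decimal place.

36.9%

Num = 636
Denom = 636 + 89 + 715 + 151 + 131 = 1722
RR5 = 636 / 1722 = 0.3693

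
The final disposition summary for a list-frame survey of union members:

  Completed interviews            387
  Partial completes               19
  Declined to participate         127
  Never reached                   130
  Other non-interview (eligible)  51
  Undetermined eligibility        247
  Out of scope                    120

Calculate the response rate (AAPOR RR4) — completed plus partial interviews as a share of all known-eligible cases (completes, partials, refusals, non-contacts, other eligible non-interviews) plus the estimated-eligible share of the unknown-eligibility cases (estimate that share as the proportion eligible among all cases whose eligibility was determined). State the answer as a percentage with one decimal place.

43.9%

Num = 387 + 19 = 406
Eligible (known) = 387 + 19 + 127 + 130 + 51 = 714
e = 714 / (714 + 120) = 714 / 834 = 0.8561
Estimated eligible among unknowns = 0.8561 × 247 = 211.46
Base = 714 + 211.46 = 925.46
RR4 = 406 / 925.46 = 0.4387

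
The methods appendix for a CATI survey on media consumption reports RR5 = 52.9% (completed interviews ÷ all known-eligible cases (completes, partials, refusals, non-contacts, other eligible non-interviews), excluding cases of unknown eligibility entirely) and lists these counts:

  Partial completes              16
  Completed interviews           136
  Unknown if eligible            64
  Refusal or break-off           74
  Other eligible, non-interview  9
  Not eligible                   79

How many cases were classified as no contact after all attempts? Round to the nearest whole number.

22

RR5 = 136 / D = 0.529
D = 136 / 0.529 = 257.1
Remaining denominator categories sum to 235
no contact after all attempts = 257.1 − 235 ≈ 22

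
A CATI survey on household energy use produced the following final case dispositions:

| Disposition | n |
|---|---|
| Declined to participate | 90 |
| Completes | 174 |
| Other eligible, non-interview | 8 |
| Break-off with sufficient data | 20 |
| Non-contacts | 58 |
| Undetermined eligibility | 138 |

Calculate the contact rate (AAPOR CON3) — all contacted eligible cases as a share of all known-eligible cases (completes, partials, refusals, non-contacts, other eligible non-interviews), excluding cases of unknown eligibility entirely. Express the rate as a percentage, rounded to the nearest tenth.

Num = 174 + 20 + 90 + 8 = 292
Denominator = 174 + 20 + 90 + 58 + 8 = 350
CON3 = 292 / 350 = 0.8343

83.4%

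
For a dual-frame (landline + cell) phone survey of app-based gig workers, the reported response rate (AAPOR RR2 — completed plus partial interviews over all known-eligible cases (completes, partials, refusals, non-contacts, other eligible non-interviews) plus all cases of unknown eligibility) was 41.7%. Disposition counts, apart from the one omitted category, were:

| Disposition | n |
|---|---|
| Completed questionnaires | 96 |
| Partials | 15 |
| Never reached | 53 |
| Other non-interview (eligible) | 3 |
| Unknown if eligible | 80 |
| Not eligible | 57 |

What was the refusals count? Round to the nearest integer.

19

Num = 96 + 15 = 111
RR2 = 111 / D = 0.417
D = 111 / 0.417 = 266.2
Other denominator terms total 247
refusals = 266.2 − 247 ≈ 19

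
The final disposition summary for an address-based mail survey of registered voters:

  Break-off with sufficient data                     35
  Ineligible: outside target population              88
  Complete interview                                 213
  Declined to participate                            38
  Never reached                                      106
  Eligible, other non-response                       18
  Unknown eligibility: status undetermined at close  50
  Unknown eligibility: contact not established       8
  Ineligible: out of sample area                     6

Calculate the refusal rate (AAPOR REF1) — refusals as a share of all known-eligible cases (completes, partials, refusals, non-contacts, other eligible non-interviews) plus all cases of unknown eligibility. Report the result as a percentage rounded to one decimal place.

Unknown if eligible = 8 + 50 = 58
Not eligible = 88 + 6 = 94
Numerator: 38
Base: 213 + 35 + 38 + 106 + 18 + 58 = 468
REF1 = 38 / 468 = 0.0812

8.1%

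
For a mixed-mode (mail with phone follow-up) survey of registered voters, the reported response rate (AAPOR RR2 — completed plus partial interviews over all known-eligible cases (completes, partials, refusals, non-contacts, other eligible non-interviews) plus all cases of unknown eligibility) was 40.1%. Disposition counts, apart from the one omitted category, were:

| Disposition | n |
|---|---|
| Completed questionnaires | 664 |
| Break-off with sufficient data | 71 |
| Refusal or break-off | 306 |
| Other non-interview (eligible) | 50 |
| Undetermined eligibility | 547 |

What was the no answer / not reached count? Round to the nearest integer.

195

Top → 664 + 71 = 735
RR2 = 735 / D = 0.401
D = 735 / 0.401 = 1832.9
Remaining denominator categories sum to 1638
no answer / not reached = 1832.9 − 1638 ≈ 195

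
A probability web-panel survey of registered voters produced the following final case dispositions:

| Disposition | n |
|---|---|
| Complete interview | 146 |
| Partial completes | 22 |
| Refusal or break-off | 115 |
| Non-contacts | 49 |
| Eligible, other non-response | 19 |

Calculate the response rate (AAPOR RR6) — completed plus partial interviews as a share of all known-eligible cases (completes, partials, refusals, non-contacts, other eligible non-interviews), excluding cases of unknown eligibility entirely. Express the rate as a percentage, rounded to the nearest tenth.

47.9%

Numerator → 146 + 22 = 168
Denom → 146 + 22 + 115 + 49 + 19 = 351
RR6 = 168 / 351 = 0.4786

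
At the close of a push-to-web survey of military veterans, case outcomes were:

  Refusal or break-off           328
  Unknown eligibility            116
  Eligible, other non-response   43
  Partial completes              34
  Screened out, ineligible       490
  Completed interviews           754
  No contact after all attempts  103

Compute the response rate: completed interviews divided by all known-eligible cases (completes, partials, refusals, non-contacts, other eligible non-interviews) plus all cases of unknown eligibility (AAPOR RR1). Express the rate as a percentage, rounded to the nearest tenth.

54.7%

Numerator: 754
Base: 754 + 34 + 328 + 103 + 43 + 116 = 1378
RR1 = 754 / 1378 = 0.5472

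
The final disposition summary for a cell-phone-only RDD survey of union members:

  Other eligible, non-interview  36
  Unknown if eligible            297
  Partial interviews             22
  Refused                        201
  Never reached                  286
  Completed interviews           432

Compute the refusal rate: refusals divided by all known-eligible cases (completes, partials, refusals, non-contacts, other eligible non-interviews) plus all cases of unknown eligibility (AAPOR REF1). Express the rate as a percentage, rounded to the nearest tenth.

Top = 201
Denom = 432 + 22 + 201 + 286 + 36 + 297 = 1274
REF1 = 201 / 1274 = 0.1578

15.8%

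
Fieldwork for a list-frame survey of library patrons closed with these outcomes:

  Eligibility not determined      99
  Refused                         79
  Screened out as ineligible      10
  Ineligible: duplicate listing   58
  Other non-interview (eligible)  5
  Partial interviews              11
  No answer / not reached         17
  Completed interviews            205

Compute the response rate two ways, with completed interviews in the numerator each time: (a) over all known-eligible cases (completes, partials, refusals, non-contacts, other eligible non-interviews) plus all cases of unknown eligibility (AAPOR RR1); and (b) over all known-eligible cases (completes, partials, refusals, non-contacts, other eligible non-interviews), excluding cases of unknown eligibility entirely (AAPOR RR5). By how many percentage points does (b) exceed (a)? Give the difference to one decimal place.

15.4

Out of scope = 10 + 58 = 68
Num: 205
Base: 205 + 11 + 79 + 17 + 5 + 99 = 416
RR1 = 205 / 416 = 0.4928
Base: 205 + 11 + 79 + 17 + 5 = 317
RR5 = 205 / 317 = 0.6467
Difference = 64.67 − 49.28 = 15.39 percentage points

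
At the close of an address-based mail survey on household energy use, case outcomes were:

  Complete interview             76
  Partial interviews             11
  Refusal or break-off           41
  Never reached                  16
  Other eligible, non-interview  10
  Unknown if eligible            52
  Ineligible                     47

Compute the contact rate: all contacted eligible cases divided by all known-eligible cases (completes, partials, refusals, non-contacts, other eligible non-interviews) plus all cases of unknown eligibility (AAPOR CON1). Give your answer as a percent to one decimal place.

Numerator = 76 + 11 + 41 + 10 = 138
Base = 76 + 11 + 41 + 16 + 10 + 52 = 206
CON1 = 138 / 206 = 0.6699

67.0%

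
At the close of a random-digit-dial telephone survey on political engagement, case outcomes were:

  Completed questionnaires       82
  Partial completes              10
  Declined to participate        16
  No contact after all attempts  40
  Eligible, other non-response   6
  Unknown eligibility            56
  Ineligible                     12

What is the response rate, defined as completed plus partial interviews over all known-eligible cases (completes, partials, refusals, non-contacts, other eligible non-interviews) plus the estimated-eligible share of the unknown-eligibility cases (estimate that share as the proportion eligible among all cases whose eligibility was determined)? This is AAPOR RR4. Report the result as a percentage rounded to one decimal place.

Numerator = 82 + 10 = 92
Determined eligible = 82 + 10 + 16 + 40 + 6 = 154
e = 154 / (154 + 12) = 154 / 166 = 0.9277
Estimated eligible among unknowns = 0.9277 × 56 = 51.95
Denom = 154 + 51.95 = 205.95
RR4 = 92 / 205.95 = 0.4467

44.7%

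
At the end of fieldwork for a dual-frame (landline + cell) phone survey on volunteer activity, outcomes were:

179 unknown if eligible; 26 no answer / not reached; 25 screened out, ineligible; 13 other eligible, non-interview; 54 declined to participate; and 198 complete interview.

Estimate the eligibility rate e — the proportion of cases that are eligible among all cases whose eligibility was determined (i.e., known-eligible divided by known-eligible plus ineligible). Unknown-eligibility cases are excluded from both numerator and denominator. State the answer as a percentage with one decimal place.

Determined eligible = 198 + 54 + 26 + 13 = 291
e = 291 / (291 + 25) = 291 / 316 = 0.9209

92.1%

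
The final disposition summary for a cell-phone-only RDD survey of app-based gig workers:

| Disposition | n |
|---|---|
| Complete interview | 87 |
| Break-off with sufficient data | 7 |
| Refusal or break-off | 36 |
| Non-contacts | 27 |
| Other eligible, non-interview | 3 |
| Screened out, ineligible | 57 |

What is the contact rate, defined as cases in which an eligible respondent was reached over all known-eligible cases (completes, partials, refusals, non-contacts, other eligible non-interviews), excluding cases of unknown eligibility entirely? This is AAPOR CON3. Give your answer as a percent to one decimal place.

83.1%

Top = 87 + 7 + 36 + 3 = 133
Denominator = 87 + 7 + 36 + 27 + 3 = 160
CON3 = 133 / 160 = 0.8313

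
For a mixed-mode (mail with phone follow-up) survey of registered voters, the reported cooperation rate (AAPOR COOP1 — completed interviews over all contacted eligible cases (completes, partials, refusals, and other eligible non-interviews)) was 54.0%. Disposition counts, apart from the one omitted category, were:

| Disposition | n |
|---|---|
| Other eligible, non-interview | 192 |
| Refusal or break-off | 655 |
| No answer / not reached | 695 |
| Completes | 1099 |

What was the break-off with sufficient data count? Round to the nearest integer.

COOP1 = 1099 / D = 0.540
D = 1099 / 0.540 = 2035.2
Remaining denominator categories sum to 1946
break-off with sufficient data = 2035.2 − 1946 ≈ 89

89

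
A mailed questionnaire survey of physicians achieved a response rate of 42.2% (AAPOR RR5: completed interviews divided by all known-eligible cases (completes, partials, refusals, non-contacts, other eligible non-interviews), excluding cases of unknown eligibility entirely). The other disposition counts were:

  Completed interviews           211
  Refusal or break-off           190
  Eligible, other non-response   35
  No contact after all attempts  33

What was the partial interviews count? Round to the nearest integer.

31

RR5 = 211 / D = 0.422
D = 211 / 0.422 = 500.0
Remaining denominator categories sum to 469
partial interviews = 500.0 − 469 ≈ 31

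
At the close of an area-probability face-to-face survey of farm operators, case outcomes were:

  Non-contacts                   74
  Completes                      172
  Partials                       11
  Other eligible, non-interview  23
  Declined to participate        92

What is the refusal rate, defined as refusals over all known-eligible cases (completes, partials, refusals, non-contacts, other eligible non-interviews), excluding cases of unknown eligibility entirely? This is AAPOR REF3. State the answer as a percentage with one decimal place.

Top → 92
Base → 172 + 11 + 92 + 74 + 23 = 372
REF3 = 92 / 372 = 0.2473

24.7%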